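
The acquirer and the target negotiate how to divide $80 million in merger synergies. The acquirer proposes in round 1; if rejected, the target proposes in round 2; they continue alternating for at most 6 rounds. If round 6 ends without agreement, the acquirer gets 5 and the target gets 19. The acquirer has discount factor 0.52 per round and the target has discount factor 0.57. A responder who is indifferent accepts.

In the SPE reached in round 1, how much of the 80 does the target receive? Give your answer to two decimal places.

32.13

By backward induction:
Round 6 (the target proposes): the acquirer gets 5 if talks fail, so the target offers 5 and keeps 75.
Round 5 (the acquirer proposes): the target can get 75 next round, worth 0.57 × 75 = 42.75 now. The acquirer offers 42.75 and keeps 80 − 42.75 = 37.25.
Round 4 (the target proposes): the acquirer can get 37.25 next round, worth 0.52 × 37.25 = 19.37 now; the target offers that and keeps 60.63.
Round 3 (the acquirer proposes): the target can get 60.63 next round, worth 0.57 × 60.63 = 34.5591 now. The acquirer offers 34.5591 and keeps 80 − 34.5591 = 45.4409.
Round 2 (the target proposes): the acquirer can get 45.4409 next round, worth 0.52 × 45.4409 = 23.629268 now; the target offers that and keeps 56.370732.
Round 1 (the acquirer proposes): the target can get 56.370732 next round, worth 0.57 × 56.370732 = 32.13131724 now. The acquirer offers 32.13131724 and keeps 80 − 32.13131724 = 47.86868276.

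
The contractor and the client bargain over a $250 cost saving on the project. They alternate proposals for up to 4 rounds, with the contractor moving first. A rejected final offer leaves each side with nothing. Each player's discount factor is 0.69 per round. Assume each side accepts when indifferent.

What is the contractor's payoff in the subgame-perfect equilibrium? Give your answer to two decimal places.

114.40

Round 4 (the client proposes): rejection yields 0 for the contractor; the client offers 0 and keeps 250.
Round 3 (the contractor proposes): the client can get 250 next round, worth 0.69 × 250 = 172.5 now, so the contractor offers 172.5, keeping 77.5.
Round 2 (the client proposes): the contractor can get 77.5 next round, worth 0.69 × 77.5 = 53.475 now. The client offers 53.475 and keeps 250 − 53.475 = 196.525.
Round 1 (the contractor proposes): the client can get 196.525 next round, worth 0.69 × 196.525 = 135.60225 now; the contractor offers that and keeps 114.39775.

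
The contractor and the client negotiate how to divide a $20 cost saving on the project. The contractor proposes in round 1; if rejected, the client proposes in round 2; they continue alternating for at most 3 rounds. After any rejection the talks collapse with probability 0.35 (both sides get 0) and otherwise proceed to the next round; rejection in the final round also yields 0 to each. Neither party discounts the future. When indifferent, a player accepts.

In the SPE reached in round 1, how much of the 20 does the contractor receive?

15.45

By backward induction:
Round 3 (the contractor proposes): the client will accept anything ≥ 0, so the contractor offers 0 and keeps 20.
Round 2 (the client proposes): rejecting gives the contractor an expected 0.65 × 20 = 13; the client offers that and keeps 7.
Round 1 (the contractor proposes): rejecting gives the client an expected 0.65 × 7 = 4.55; the contractor offers that and keeps 15.45.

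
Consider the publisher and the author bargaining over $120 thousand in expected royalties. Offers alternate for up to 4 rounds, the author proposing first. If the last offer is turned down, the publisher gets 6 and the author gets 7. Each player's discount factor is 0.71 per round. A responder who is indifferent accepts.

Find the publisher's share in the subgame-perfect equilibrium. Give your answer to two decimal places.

65.15

Round 4 (the publisher proposes): the author gets 7 if talks fail, so the publisher offers 7 and keeps 113.
Round 3 (the author proposes): the publisher can get 113 next round, worth 0.71 × 113 = 80.23 now; the author offers that and keeps 39.77.
Round 2 (the publisher proposes): the author can get 39.77 next round, worth 0.71 × 39.77 = 28.2367 now; the publisher offers that and keeps 91.7633.
Round 1 (the author proposes): the publisher can get 91.7633 next round, worth 0.71 × 91.7633 = 65.151943 now, so the author offers 65.151943, keeping 54.848057.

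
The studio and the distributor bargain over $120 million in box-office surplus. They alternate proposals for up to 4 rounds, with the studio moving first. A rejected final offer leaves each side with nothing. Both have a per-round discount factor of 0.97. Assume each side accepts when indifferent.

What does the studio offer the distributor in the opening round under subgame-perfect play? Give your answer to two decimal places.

Solve by backward induction from round 4.
Round 4 (the distributor proposes): rejection yields 0 for the studio; the distributor offers 0 and keeps 120.
Round 3 (the studio proposes): the distributor can get 120 next round, worth 0.97 × 120 = 116.4 now. The studio offers 116.4 and keeps 120 − 116.4 = 3.6.
Round 2 (the distributor proposes): the studio can get 3.6 next round, worth 0.97 × 3.6 = 3.492 now, so the distributor offers 3.492, keeping 116.508.
Round 1 (the studio proposes): the distributor can get 116.508 next round, worth 0.97 × 116.508 = 113.01276 now, so the studio offers 113.01276, keeping 6.98724.

113.01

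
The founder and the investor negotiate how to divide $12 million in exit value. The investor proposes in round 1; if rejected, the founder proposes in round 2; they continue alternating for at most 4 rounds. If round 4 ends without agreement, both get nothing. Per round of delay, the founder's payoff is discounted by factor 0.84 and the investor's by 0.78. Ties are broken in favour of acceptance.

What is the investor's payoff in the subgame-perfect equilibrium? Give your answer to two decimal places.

3.18

By backward induction:
Round 4 (the founder proposes): the investor will accept anything ≥ 0, so the founder offers 0 and keeps 12.
Round 3 (the investor proposes): the founder can get 12 next round, worth 0.84 × 12 = 10.08 now; the investor offers that and keeps 1.92.
Round 2 (the founder proposes): the investor can get 1.92 next round, worth 0.78 × 1.92 = 1.4976 now. The founder offers 1.4976 and keeps 12 − 1.4976 = 10.5024.
Round 1 (the investor proposes): the founder can get 10.5024 next round, worth 0.84 × 10.5024 = 8.822016 now; the investor offers that and keeps 3.177984.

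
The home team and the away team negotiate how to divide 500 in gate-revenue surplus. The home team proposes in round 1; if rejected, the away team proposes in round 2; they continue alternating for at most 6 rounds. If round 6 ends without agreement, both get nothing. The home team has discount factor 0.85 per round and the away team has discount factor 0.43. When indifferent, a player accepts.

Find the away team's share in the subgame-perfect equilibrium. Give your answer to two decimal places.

72.76

Round 6 (the away team proposes): the home team will accept anything ≥ 0, so the away team offers 0 and keeps 500.
Round 5 (the home team proposes): the away team can get 500 next round, worth 0.43 × 500 = 215 now, so the home team offers 215, keeping 285.
Round 4 (the away team proposes): the home team can get 285 next round, worth 0.85 × 285 = 242.25 now, so the away team offers 242.25, keeping 257.75.
Round 3 (the home team proposes): the away team can get 257.75 next round, worth 0.43 × 257.75 = 110.8325 now, so the home team offers 110.8325, keeping 389.1675.
Round 2 (the away team proposes): the home team can get 389.1675 next round, worth 0.85 × 389.1675 = 330.792375 now. The away team offers 330.792375 and keeps 500 − 330.792375 = 169.207625.
Round 1 (the home team proposes): the away team can get 169.207625 next round, worth 0.43 × 169.207625 = 72.75927875 now, so the home team offers 72.75927875, keeping 427.24072125.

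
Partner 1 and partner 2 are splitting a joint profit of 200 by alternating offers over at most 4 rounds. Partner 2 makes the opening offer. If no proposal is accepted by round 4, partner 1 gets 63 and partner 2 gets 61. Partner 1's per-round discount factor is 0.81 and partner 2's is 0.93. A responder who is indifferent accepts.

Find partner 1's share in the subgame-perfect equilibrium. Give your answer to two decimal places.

Round 4 (partner 1 proposes): partner 2 gets 61 if talks fail, so partner 1 offers 61 and keeps 139.
Round 3 (partner 2 proposes): partner 1 can get 139 next round, worth 0.81 × 139 = 112.59 now. Partner 2 offers 112.59 and keeps 200 − 112.59 = 87.41.
Round 2 (partner 1 proposes): partner 2 can get 87.41 next round, worth 0.93 × 87.41 = 81.2913 now. Partner 1 offers 81.2913 and keeps 200 − 81.2913 = 118.7087.
Round 1 (partner 2 proposes): partner 1 can get 118.7087 next round, worth 0.81 × 118.7087 = 96.154047 now; partner 2 offers that and keeps 103.845953.

96.15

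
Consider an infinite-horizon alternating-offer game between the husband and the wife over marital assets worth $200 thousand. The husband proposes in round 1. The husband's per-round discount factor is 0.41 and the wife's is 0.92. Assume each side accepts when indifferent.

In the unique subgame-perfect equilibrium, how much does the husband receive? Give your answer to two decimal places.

25.69

When the husband proposes, the wife accepts any offer worth at least 0.92 times what the wife would get by proposing next round; and vice versa.
This gives x = 200 − 0.92y and y = 200 − 0.41x, where x and y are each side's share when it proposes.
Hence (1 − 0.92·0.41)x = 200(1 − 0.92), i.e. 0.6228·x = 16.
x ≈ 25.6904; the wife's share is 200 − x ≈ 174.3096.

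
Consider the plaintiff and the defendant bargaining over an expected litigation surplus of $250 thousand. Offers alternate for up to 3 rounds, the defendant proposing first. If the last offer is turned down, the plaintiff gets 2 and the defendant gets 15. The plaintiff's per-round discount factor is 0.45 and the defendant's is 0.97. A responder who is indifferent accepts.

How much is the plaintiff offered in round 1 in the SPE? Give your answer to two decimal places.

4.25

Round 3 (the defendant proposes): the plaintiff gets 2 if talks fail, so the defendant offers 2 and keeps 248.
Round 2 (the plaintiff proposes): the defendant can get 248 next round, worth 0.97 × 248 = 240.56 now, so the plaintiff offers 240.56, keeping 9.44.
Round 1 (the defendant proposes): the plaintiff can get 9.44 next round, worth 0.45 × 9.44 = 4.248 now; the defendant offers that and keeps 245.752.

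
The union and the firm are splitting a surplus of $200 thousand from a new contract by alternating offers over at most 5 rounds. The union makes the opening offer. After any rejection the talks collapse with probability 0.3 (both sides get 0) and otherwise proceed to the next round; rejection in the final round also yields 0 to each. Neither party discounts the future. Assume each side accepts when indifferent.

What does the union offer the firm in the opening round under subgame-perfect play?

Round 5 (the union proposes): the firm will accept anything ≥ 0, so the union offers 0 and keeps 200.
Round 4 (the firm proposes): rejecting gives the union an expected 0.7 × 200 = 140, so the firm offers 140, keeping 60.
Round 3 (the union proposes): rejecting gives the firm an expected 0.7 × 60 = 42. The union offers 42 and keeps 200 − 42 = 158.
Round 2 (the firm proposes): rejecting gives the union an expected 0.7 × 158 = 110.6, so the firm offers 110.6, keeping 89.4.
Round 1 (the union proposes): rejecting gives the firm an expected 0.7 × 89.4 = 62.58; the union offers that and keeps 137.42.

62.58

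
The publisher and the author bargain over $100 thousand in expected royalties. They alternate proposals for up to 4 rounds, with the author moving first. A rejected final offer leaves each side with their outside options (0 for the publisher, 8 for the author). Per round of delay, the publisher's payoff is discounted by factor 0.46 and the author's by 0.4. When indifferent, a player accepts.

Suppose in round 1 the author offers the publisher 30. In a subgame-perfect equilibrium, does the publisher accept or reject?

Round 4 (the publisher proposes): the author gets 8 if talks fail, so the publisher offers 8 and keeps 92.
Round 3 (the author proposes): the publisher can get 92 next round, worth 0.46 × 92 = 42.32 now, so the author offers 42.32, keeping 57.68.
Round 2 (the publisher proposes): the author can get 57.68 next round, worth 0.4 × 57.68 = 23.072 now. The publisher offers 23.072 and keeps 100 − 23.072 = 76.928.
So by rejecting in round 1, the publisher gets 76.928 next round, worth 0.46 × 76.928 = 35.38688 now.
Offer 30 < 35.38688, so the publisher rejects.

Reject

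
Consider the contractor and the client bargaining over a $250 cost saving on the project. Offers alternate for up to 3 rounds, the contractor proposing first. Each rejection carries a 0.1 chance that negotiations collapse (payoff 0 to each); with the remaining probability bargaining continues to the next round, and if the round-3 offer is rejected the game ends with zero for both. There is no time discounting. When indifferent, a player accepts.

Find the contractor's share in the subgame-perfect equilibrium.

227.5

Round 3 (the contractor proposes): rejection yields 0 for the client; the contractor offers 0 and keeps 250.
Round 2 (the client proposes): rejecting gives the contractor an expected 0.9 × 250 = 225. The client offers 225 and keeps 250 − 225 = 25.
Round 1 (the contractor proposes): rejecting gives the client an expected 0.9 × 25 = 22.5. The contractor offers 22.5 and keeps 250 − 22.5 = 227.5.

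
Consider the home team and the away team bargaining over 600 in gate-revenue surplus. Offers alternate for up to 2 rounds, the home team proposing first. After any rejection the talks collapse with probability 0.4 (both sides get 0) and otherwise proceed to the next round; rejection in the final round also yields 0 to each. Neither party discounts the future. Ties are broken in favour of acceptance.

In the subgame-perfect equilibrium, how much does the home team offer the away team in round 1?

Round 2 (the away team proposes): rejection yields 0 for the home team; the away team offers 0 and keeps 600.
Round 1 (the home team proposes): rejecting gives the away team an expected 0.6 × 600 = 360. The home team offers 360 and keeps 600 − 360 = 240.

360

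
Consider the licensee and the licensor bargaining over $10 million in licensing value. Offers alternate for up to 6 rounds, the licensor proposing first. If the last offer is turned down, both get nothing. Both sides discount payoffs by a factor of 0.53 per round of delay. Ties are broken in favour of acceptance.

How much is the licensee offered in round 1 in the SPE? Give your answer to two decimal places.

3.61

Round 6 (the licensee proposes): rejection yields 0 for the licensor; the licensee offers 0 and keeps 10.
Round 5 (the licensor proposes): the licensee can get 10 next round, worth 0.53 × 10 = 5.3 now. The licensor offers 5.3 and keeps 10 − 5.3 = 4.7.
Round 4 (the licensee proposes): the licensor can get 4.7 next round, worth 0.53 × 4.7 = 2.491 now; the licensee offers that and keeps 7.509.
Round 3 (the licensor proposes): the licensee can get 7.509 next round, worth 0.53 × 7.509 = 3.97977 now; the licensor offers that and keeps 6.02023.
Round 2 (the licensee proposes): the licensor can get 6.02023 next round, worth 0.53 × 6.02023 = 3.1907219 now, so the licensee offers 3.1907219, keeping 6.8092781.
Round 1 (the licensor proposes): the licensee can get 6.8092781 next round, worth 0.53 × 6.8092781 = 3.608917393 now. The licensor offers 3.608917393 and keeps 10 − 3.608917393 = 6.391082607.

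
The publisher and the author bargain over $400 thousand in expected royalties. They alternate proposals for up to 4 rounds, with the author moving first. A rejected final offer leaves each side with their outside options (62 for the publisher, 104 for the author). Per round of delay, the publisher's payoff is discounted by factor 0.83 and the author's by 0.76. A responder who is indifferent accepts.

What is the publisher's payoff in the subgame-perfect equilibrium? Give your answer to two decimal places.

234.65

Round 4 (the publisher proposes): the author gets 104 if talks fail, so the publisher offers 104 and keeps 296.
Round 3 (the author proposes): the publisher can get 296 next round, worth 0.83 × 296 = 245.68 now. The author offers 245.68 and keeps 400 − 245.68 = 154.32.
Round 2 (the publisher proposes): the author can get 154.32 next round, worth 0.76 × 154.32 = 117.2832 now; the publisher offers that and keeps 282.7168.
Round 1 (the author proposes): the publisher can get 282.7168 next round, worth 0.83 × 282.7168 = 234.654944 now, so the author offers 234.654944, keeping 165.345056.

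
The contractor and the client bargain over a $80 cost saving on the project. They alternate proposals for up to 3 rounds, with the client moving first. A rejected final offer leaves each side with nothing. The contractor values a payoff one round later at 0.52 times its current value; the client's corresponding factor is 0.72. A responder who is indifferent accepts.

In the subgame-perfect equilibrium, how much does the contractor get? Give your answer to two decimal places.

Round 3 (the client proposes): the contractor will accept anything ≥ 0, so the client offers 0 and keeps 80.
Round 2 (the contractor proposes): the client can get 80 next round, worth 0.72 × 80 = 57.6 now, so the contractor offers 57.6, keeping 22.4.
Round 1 (the client proposes): the contractor can get 22.4 next round, worth 0.52 × 22.4 = 11.648 now, so the client offers 11.648, keeping 68.352.

11.65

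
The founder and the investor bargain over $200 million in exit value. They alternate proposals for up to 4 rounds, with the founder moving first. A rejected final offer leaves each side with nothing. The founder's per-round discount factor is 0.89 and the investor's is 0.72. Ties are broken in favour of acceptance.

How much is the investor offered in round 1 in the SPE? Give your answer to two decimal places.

108.12

Solve by backward induction from round 4.
Round 4 (the investor proposes): the founder will accept anything ≥ 0, so the investor offers 0 and keeps 200.
Round 3 (the founder proposes): the investor can get 200 next round, worth 0.72 × 200 = 144 now. The founder offers 144 and keeps 200 − 144 = 56.
Round 2 (the investor proposes): the founder can get 56 next round, worth 0.89 × 56 = 49.84 now; the investor offers that and keeps 150.16.
Round 1 (the founder proposes): the investor can get 150.16 next round, worth 0.72 × 150.16 = 108.1152 now; the founder offers that and keeps 91.8848.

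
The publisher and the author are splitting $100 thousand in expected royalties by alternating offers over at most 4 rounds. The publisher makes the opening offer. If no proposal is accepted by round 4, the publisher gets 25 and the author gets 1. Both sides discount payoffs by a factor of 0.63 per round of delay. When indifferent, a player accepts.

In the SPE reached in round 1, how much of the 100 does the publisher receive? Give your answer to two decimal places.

By backward induction:
Round 4 (the author proposes): the publisher gets 25 if talks fail, so the author offers 25 and keeps 75.
Round 3 (the publisher proposes): the author can get 75 next round, worth 0.63 × 75 = 47.25 now, so the publisher offers 47.25, keeping 52.75.
Round 2 (the author proposes): the publisher can get 52.75 next round, worth 0.63 × 52.75 = 33.2325 now, so the author offers 33.2325, keeping 66.7675.
Round 1 (the publisher proposes): the author can get 66.7675 next round, worth 0.63 × 66.7675 = 42.063525 now. The publisher offers 42.063525 and keeps 100 − 42.063525 = 57.936475.

57.94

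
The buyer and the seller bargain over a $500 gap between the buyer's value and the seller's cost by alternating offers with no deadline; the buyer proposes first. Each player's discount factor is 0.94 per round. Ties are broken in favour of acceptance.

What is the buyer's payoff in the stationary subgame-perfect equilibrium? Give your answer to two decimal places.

Let x be the buyer's share when the buyer proposes and y be the seller's share when the seller proposes.
The seller accepts iff offered ≥ 0.94·y, so x = 500 − 0.94y. Symmetrically y = 500 − 0.94x.
Substituting: x = 500 − 0.94(500 − 0.94x), giving x(1 − 0.94·0.94) = 500(1 − 0.94).
So x = 500 × 0.06 / 0.1164 ≈ 257.7320, and the seller receives 500 − x ≈ 242.2680.

257.73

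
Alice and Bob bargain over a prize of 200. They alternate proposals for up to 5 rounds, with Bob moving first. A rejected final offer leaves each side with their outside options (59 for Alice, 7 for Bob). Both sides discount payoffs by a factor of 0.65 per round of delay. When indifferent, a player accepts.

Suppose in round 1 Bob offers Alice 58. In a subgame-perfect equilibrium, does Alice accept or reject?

Work out Alice's continuation value if the offer is rejected.
Round 5 (Bob proposes): Alice gets 59 if talks fail, so Bob offers 59 and keeps 141.
Round 4 (Alice proposes): Bob can get 141 next round, worth 0.65 × 141 = 91.65 now, so Alice offers 91.65, keeping 108.35.
Round 3 (Bob proposes): Alice can get 108.35 next round, worth 0.65 × 108.35 = 70.4275 now, so Bob offers 70.4275, keeping 129.5725.
Round 2 (Alice proposes): Bob can get 129.5725 next round, worth 0.65 × 129.5725 = 84.222125 now, so Alice offers 84.222125, keeping 115.777875.
So by rejecting in round 1, Alice gets 115.777875 next round, worth 0.65 × 115.777875 = 75.25561875 now.
Offer 58 < 75.25561875, so Alice rejects.

Reject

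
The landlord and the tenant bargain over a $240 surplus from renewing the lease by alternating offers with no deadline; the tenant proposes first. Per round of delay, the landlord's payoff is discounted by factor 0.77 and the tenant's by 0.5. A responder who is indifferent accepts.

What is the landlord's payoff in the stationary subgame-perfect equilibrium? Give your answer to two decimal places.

150.24

Let x be the tenant's share when the tenant proposes and y be the landlord's share when the landlord proposes.
The landlord accepts iff offered ≥ 0.77·y, so x = 240 − 0.77y. Symmetrically y = 240 − 0.5x.
Substituting: x = 240 − 0.77(240 − 0.5x), giving x(1 − 0.5·0.77) = 240(1 − 0.77).
So x = 240 × 0.23 / 0.615 ≈ 89.7561, and the landlord receives 240 − x ≈ 150.2439.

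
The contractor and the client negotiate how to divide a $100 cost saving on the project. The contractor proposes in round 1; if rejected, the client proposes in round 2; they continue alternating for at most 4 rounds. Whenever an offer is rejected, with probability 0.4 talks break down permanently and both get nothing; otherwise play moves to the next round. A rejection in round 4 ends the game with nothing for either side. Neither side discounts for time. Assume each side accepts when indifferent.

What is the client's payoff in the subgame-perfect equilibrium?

Round 4 (the client proposes): the contractor will accept anything ≥ 0, so the client offers 0 and keeps 100.
Round 3 (the contractor proposes): rejecting gives the client an expected 0.6 × 100 = 60, so the contractor offers 60, keeping 40.
Round 2 (the client proposes): rejecting gives the contractor an expected 0.6 × 40 = 24; the client offers that and keeps 76.
Round 1 (the contractor proposes): rejecting gives the client an expected 0.6 × 76 = 45.6; the contractor offers that and keeps 54.4.

45.6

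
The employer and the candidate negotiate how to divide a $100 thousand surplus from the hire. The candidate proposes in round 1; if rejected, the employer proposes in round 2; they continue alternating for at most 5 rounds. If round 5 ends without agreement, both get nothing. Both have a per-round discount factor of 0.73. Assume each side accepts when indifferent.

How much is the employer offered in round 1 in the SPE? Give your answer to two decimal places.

30.21

Solve by backward induction from round 5.
Round 5 (the candidate proposes): rejection yields 0 for the employer; the candidate offers 0 and keeps 100.
Round 4 (the employer proposes): the candidate can get 100 next round, worth 0.73 × 100 = 73 now, so the employer offers 73, keeping 27.
Round 3 (the candidate proposes): the employer can get 27 next round, worth 0.73 × 27 = 19.71 now; the candidate offers that and keeps 80.29.
Round 2 (the employer proposes): the candidate can get 80.29 next round, worth 0.73 × 80.29 = 58.6117 now; the employer offers that and keeps 41.3883.
Round 1 (the candidate proposes): the employer can get 41.3883 next round, worth 0.73 × 41.3883 = 30.213459 now. The candidate offers 30.213459 and keeps 100 − 30.213459 = 69.786541.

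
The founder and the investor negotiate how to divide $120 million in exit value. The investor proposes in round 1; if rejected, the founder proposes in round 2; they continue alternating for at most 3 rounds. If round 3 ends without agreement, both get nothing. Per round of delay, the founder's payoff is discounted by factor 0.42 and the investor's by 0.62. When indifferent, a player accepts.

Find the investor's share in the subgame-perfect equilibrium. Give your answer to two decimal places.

100.85

By backward induction:
Round 3 (the investor proposes): rejection yields 0 for the founder; the investor offers 0 and keeps 120.
Round 2 (the founder proposes): the investor can get 120 next round, worth 0.62 × 120 = 74.4 now. The founder offers 74.4 and keeps 120 − 74.4 = 45.6.
Round 1 (the investor proposes): the founder can get 45.6 next round, worth 0.42 × 45.6 = 19.152 now; the investor offers that and keeps 100.848.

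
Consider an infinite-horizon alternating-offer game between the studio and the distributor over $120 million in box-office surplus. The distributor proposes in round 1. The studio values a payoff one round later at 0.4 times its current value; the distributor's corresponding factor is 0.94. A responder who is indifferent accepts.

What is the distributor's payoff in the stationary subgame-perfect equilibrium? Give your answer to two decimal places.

115.38

In a stationary SPE each proposer offers the other exactly their discounted continuation value.
If the distributor keeps x when proposing and the studio keeps y when proposing, then x = 120 − 0.4y and y = 120 − 0.94x.
Solving: x = 120(1 − 0.4) / (1 − 0.94·0.4) = 72 / 0.624 ≈ 115.3846.
The studio gets 120 − 115.3846 ≈ 4.6154.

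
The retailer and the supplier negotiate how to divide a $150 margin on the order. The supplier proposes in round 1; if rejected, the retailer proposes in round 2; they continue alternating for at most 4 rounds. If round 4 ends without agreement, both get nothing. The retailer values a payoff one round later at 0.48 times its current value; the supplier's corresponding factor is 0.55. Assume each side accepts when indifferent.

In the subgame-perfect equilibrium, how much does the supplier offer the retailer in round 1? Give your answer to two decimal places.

51.41

Solve by backward induction from round 4.
Round 4 (the retailer proposes): rejection yields 0 for the supplier; the retailer offers 0 and keeps 150.
Round 3 (the supplier proposes): the retailer can get 150 next round, worth 0.48 × 150 = 72 now, so the supplier offers 72, keeping 78.
Round 2 (the retailer proposes): the supplier can get 78 next round, worth 0.55 × 78 = 42.9 now. The retailer offers 42.9 and keeps 150 − 42.9 = 107.1.
Round 1 (the supplier proposes): the retailer can get 107.1 next round, worth 0.48 × 107.1 = 51.408 now. The supplier offers 51.408 and keeps 150 − 51.408 = 98.592.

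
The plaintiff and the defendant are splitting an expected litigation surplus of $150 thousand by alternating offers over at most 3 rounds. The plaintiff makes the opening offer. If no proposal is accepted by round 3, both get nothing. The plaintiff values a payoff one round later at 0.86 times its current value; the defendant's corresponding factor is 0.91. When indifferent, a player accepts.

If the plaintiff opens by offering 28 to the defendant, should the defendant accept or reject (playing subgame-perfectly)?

Round 3 (the plaintiff proposes): the defendant will accept anything ≥ 0, so the plaintiff offers 0 and keeps 150.
Round 2 (the defendant proposes): the plaintiff can get 150 next round, worth 0.86 × 150 = 129 now, so the defendant offers 129, keeping 21.
So by rejecting in round 1, the defendant gets 21 next round, worth 0.91 × 21 = 19.11 now.
Offer 28 ≥ 19.11, so the defendant accepts.

Accept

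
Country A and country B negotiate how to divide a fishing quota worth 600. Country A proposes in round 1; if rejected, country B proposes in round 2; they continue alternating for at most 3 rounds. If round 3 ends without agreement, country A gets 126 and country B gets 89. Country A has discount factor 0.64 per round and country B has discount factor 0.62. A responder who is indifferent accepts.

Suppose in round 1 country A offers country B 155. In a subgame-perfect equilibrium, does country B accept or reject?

Work out country B's continuation value if the offer is rejected.
Round 3 (country A proposes): country B gets 89 if talks fail, so country A offers 89 and keeps 511.
Round 2 (country B proposes): country A can get 511 next round, worth 0.64 × 511 = 327.04 now. Country B offers 327.04 and keeps 600 − 327.04 = 272.96.
So by rejecting in round 1, country B gets 272.96 next round, worth 0.62 × 272.96 = 169.2352 now.
Offer 155 < 169.2352, so country B rejects.

Reject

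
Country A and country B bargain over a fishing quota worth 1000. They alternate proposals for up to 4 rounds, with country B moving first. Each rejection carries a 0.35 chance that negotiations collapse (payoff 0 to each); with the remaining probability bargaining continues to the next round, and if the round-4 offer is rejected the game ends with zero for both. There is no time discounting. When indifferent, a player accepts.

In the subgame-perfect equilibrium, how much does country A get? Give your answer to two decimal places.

502.13

Round 4 (country A proposes): country B will accept anything ≥ 0, so country A offers 0 and keeps 1000.
Round 3 (country B proposes): rejecting gives country A an expected 0.65 × 1000 = 650. Country B offers 650 and keeps 1000 − 650 = 350.
Round 2 (country A proposes): rejecting gives country B an expected 0.65 × 350 = 227.5, so country A offers 227.5, keeping 772.5.
Round 1 (country B proposes): rejecting gives country A an expected 0.65 × 772.5 = 502.125; country B offers that and keeps 497.875.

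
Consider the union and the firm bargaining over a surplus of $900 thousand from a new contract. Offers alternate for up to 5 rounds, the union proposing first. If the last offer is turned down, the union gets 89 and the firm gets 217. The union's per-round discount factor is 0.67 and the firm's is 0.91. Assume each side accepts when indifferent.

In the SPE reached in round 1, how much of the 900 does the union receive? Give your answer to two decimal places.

384.28

Round 5 (the union proposes): the firm gets 217 if talks fail, so the union offers 217 and keeps 683.
Round 4 (the firm proposes): the union can get 683 next round, worth 0.67 × 683 = 457.61 now, so the firm offers 457.61, keeping 442.39.
Round 3 (the union proposes): the firm can get 442.39 next round, worth 0.91 × 442.39 = 402.5749 now, so the union offers 402.5749, keeping 497.4251.
Round 2 (the firm proposes): the union can get 497.4251 next round, worth 0.67 × 497.4251 = 333.274817 now, so the firm offers 333.274817, keeping 566.725183.
Round 1 (the union proposes): the firm can get 566.725183 next round, worth 0.91 × 566.725183 = 515.71991653 now; the union offers that and keeps 384.28008347.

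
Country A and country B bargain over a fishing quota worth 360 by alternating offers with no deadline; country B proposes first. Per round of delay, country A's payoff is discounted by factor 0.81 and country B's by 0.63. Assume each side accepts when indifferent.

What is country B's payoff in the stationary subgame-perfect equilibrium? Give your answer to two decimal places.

Let x be country B's share when country B proposes and y be country A's share when country A proposes.
Country A accepts iff offered ≥ 0.81·y, so x = 360 − 0.81y. Symmetrically y = 360 − 0.63x.
Substituting: x = 360 − 0.81(360 − 0.63x), giving x(1 − 0.63·0.81) = 360(1 − 0.81).
So x = 360 × 0.19 / 0.4897 ≈ 139.6774, and country A receives 360 − x ≈ 220.3226.

139.68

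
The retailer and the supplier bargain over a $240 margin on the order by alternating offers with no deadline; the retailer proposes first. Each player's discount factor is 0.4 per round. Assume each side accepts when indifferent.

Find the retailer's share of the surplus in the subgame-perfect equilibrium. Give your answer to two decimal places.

171.43

Let x be the retailer's share when the retailer proposes and y be the supplier's share when the supplier proposes.
The supplier accepts iff offered ≥ 0.4·y, so x = 240 − 0.4y. Symmetrically y = 240 − 0.4x.
Substituting: x = 240 − 0.4(240 − 0.4x), giving x(1 − 0.4·0.4) = 240(1 − 0.4).
So x = 240 × 0.6 / 0.84 ≈ 171.4286, and the supplier receives 240 − x ≈ 68.5714.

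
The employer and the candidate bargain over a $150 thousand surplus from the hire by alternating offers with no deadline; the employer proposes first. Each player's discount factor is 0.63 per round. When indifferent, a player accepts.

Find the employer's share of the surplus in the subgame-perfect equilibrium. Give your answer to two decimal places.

92.02

Let x be the employer's share when the employer proposes and y be the candidate's share when the candidate proposes.
The candidate accepts iff offered ≥ 0.63·y, so x = 150 − 0.63y. Symmetrically y = 150 − 0.63x.
Substituting: x = 150 − 0.63(150 − 0.63x), giving x(1 − 0.63·0.63) = 150(1 − 0.63).
So x = 150 × 0.37 / 0.6031 ≈ 92.0245, and the candidate receives 150 − x ≈ 57.9755.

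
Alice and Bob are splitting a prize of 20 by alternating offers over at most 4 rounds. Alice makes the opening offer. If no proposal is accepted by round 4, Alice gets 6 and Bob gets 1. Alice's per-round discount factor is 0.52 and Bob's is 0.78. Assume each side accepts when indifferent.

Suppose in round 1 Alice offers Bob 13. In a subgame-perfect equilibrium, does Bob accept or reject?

Work out Bob's continuation value if the offer is rejected.
Round 4 (Bob proposes): Alice gets 6 if talks fail, so Bob offers 6 and keeps 14.
Round 3 (Alice proposes): Bob can get 14 next round, worth 0.78 × 14 = 10.92 now, so Alice offers 10.92, keeping 9.08.
Round 2 (Bob proposes): Alice can get 9.08 next round, worth 0.52 × 9.08 = 4.7216 now, so Bob offers 4.7216, keeping 15.2784.
So by rejecting in round 1, Bob gets 15.2784 next round, worth 0.78 × 15.2784 = 11.917152 now.
Offer 13 ≥ 11.917152, so Bob accepts.

Accept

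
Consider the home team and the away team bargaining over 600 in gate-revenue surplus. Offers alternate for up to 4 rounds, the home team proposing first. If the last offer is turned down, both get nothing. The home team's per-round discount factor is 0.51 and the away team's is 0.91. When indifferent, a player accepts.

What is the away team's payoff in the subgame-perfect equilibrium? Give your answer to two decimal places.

520.94

Round 4 (the away team proposes): rejection yields 0 for the home team; the away team offers 0 and keeps 600.
Round 3 (the home team proposes): the away team can get 600 next round, worth 0.91 × 600 = 546 now. The home team offers 546 and keeps 600 − 546 = 54.
Round 2 (the away team proposes): the home team can get 54 next round, worth 0.51 × 54 = 27.54 now, so the away team offers 27.54, keeping 572.46.
Round 1 (the home team proposes): the away team can get 572.46 next round, worth 0.91 × 572.46 = 520.9386 now; the home team offers that and keeps 79.0614.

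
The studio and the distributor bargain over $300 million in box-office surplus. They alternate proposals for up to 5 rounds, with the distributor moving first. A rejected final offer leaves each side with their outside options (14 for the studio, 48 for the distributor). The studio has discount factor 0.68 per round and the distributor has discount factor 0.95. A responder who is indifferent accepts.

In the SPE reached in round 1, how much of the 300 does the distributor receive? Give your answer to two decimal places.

277.37

Round 5 (the distributor proposes): the studio gets 14 if talks fail, so the distributor offers 14 and keeps 286.
Round 4 (the studio proposes): the distributor can get 286 next round, worth 0.95 × 286 = 271.7 now; the studio offers that and keeps 28.3.
Round 3 (the distributor proposes): the studio can get 28.3 next round, worth 0.68 × 28.3 = 19.244 now; the distributor offers that and keeps 280.756.
Round 2 (the studio proposes): the distributor can get 280.756 next round, worth 0.95 × 280.756 = 266.7182 now. The studio offers 266.7182 and keeps 300 − 266.7182 = 33.2818.
Round 1 (the distributor proposes): the studio can get 33.2818 next round, worth 0.68 × 33.2818 = 22.631624 now, so the distributor offers 22.631624, keeping 277.368376.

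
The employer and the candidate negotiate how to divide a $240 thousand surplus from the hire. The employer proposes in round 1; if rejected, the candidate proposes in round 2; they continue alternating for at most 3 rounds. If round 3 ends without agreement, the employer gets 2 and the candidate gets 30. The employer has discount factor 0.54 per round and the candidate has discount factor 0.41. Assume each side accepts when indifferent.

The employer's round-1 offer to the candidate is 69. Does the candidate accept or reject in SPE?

Round 3 (the employer proposes): the candidate gets 30 if talks fail, so the employer offers 30 and keeps 210.
Round 2 (the candidate proposes): the employer can get 210 next round, worth 0.54 × 210 = 113.4 now, so the candidate offers 113.4, keeping 126.6.
So by rejecting in round 1, the candidate gets 126.6 next round, worth 0.41 × 126.6 = 51.906 now.
Offer 69 ≥ 51.906, so the candidate accepts.

Accept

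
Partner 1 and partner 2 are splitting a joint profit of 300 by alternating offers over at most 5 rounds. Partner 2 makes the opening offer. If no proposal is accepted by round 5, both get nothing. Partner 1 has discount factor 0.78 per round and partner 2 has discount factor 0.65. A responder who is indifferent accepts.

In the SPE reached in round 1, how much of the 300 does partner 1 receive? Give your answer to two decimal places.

123.42

Round 5 (partner 2 proposes): partner 1 will accept anything ≥ 0, so partner 2 offers 0 and keeps 300.
Round 4 (partner 1 proposes): partner 2 can get 300 next round, worth 0.65 × 300 = 195 now, so partner 1 offers 195, keeping 105.
Round 3 (partner 2 proposes): partner 1 can get 105 next round, worth 0.78 × 105 = 81.9 now. Partner 2 offers 81.9 and keeps 300 − 81.9 = 218.1.
Round 2 (partner 1 proposes): partner 2 can get 218.1 next round, worth 0.65 × 218.1 = 141.765 now; partner 1 offers that and keeps 158.235.
Round 1 (partner 2 proposes): partner 1 can get 158.235 next round, worth 0.78 × 158.235 = 123.4233 now; partner 2 offers that and keeps 176.5767.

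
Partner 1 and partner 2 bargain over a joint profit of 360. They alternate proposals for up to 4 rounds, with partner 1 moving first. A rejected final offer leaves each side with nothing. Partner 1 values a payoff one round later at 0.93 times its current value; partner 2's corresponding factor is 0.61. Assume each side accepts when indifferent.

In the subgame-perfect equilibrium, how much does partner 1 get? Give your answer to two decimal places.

220.05

Round 4 (partner 2 proposes): partner 1 will accept anything ≥ 0, so partner 2 offers 0 and keeps 360.
Round 3 (partner 1 proposes): partner 2 can get 360 next round, worth 0.61 × 360 = 219.6 now; partner 1 offers that and keeps 140.4.
Round 2 (partner 2 proposes): partner 1 can get 140.4 next round, worth 0.93 × 140.4 = 130.572 now, so partner 2 offers 130.572, keeping 229.428.
Round 1 (partner 1 proposes): partner 2 can get 229.428 next round, worth 0.61 × 229.428 = 139.95108 now; partner 1 offers that and keeps 220.04892.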